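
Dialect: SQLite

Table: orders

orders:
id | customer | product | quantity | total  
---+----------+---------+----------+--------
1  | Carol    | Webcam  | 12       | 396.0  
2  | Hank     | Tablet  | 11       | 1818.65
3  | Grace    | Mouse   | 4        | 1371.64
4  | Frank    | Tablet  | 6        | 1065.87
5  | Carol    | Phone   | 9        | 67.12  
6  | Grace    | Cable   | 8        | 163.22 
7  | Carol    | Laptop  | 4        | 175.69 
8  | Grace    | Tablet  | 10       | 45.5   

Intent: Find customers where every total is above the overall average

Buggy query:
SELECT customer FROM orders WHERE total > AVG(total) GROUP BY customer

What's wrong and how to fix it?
Bug: AVG() is an aggregate; it can't sit directly in WHERE

Fix: Use a subquery for AVG and a HAVING MIN(...) filter so the condition holds for every row in the group

Corrected query:
SELECT customer FROM orders GROUP BY customer HAVING MIN(total) > (SELECT AVG(total) FROM orders)

Result:
customer
--------
Frank   
Hank    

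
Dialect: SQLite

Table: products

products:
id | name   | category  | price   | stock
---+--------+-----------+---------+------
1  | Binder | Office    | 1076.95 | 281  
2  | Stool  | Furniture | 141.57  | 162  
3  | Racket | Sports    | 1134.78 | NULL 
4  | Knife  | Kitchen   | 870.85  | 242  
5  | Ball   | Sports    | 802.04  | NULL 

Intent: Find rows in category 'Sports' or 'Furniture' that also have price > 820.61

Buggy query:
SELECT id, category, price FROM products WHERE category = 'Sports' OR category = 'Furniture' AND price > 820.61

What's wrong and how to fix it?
Bug: Without parentheses, AND is evaluated before OR, so the price filter only applies to the 'Furniture' branch

Fix: Add parentheses around the OR so the AND applies to both alternatives

Corrected query:
SELECT id, category, price FROM products WHERE (category = 'Sports' OR category = 'Furniture') AND price > 820.61

Result:
id | category | price  
---+----------+--------
3  | Sports   | 1134.78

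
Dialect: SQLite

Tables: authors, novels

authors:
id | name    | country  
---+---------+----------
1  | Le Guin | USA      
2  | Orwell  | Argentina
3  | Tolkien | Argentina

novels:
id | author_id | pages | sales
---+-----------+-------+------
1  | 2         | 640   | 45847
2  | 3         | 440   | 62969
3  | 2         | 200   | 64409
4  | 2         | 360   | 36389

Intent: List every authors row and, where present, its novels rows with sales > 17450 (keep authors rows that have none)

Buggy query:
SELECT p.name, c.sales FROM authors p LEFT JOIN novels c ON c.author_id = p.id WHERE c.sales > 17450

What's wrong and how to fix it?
Bug: A WHERE condition on the right-hand table after LEFT JOIN drops unmatched parents

Fix: Put 'c.sales > 17450' in the JOIN's ON clause instead of WHERE

Corrected query:
SELECT p.name, c.sales FROM authors p LEFT JOIN novels c ON c.author_id = p.id AND c.sales > 17450

Result:
name    | sales
--------+------
Le Guin | NULL 
Orwell  | 36389
Orwell  | 45847
Orwell  | 64409
Tolkien | 62969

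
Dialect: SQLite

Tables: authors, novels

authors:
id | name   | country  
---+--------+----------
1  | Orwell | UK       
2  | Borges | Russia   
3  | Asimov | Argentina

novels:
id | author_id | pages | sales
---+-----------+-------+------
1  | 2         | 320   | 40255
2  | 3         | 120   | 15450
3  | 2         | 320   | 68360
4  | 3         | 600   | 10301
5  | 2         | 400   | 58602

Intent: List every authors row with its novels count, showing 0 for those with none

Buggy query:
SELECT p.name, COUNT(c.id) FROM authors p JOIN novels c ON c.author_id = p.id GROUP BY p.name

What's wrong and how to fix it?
Bug: An inner join excludes parents with zero children

Fix: Use LEFT JOIN so parents without children still appear (COUNT(c.id) gives 0)

Corrected query:
SELECT p.name, COUNT(c.id) FROM authors p LEFT JOIN novels c ON c.author_id = p.id GROUP BY p.name

Result:
name   | COUNT(c.id)
-------+------------
Asimov | 2          
Borges | 3          
Orwell | 0          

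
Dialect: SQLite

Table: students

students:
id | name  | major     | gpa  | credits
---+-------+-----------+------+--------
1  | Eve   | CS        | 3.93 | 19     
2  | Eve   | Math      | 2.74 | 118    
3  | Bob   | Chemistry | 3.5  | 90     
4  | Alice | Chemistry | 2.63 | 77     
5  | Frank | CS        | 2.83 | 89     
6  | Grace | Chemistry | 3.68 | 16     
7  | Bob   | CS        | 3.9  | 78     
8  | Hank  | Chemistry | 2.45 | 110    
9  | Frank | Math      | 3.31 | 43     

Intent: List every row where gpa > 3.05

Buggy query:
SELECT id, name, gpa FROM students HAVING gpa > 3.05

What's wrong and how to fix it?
Bug: This is a non-aggregate query (no GROUP BY, no aggregates), so in SQLite the HAVING clause is invalid here; a row-level condition belongs in WHERE

Fix: Replace HAVING with WHERE since the condition applies to individual rows

Corrected query:
SELECT id, name, gpa FROM students WHERE gpa > 3.05

Result:
id | name  | gpa 
---+-------+-----
1  | Eve   | 3.93
3  | Bob   | 3.5 
6  | Grace | 3.68
7  | Bob   | 3.9 
9  | Frank | 3.31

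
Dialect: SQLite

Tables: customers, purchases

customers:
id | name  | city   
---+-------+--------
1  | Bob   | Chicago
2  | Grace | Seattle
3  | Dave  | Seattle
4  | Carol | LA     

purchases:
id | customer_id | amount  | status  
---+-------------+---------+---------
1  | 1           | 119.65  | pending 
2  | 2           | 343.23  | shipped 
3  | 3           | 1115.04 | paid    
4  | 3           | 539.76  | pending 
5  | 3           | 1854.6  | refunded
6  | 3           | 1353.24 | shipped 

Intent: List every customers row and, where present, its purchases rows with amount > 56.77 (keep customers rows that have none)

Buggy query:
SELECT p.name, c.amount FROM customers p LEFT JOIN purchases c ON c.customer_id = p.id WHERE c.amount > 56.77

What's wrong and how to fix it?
Bug: A WHERE condition on the right-hand table after LEFT JOIN drops unmatched parents

Fix: Move the right-table condition into the ON clause so unmatched parents are kept

Corrected query:
SELECT p.name, c.amount FROM customers p LEFT JOIN purchases c ON c.customer_id = p.id AND c.amount > 56.77

Result:
name  | amount 
------+--------
Bob   | 119.65 
Grace | 343.23 
Dave  | 539.76 
Dave  | 1115.04
Dave  | 1353.24
Dave  | 1854.6 
Carol | NULL   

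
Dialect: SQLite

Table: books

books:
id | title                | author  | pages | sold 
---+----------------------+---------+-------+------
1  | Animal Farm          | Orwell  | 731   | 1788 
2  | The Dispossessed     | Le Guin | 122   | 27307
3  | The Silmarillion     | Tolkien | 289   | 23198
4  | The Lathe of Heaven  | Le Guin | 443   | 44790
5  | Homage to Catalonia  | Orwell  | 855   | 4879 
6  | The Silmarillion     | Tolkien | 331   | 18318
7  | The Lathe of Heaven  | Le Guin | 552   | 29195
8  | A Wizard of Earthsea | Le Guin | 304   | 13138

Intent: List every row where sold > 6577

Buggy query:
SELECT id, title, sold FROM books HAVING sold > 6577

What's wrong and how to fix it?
Bug: This is a non-aggregate query (no GROUP BY, no aggregates), so in SQLite the HAVING clause is invalid here; a row-level condition belongs in WHERE

Fix: Use WHERE for row-level filtering

Corrected query:
SELECT id, title, sold FROM books WHERE sold > 6577

Result:
id | title                | sold 
---+----------------------+------
2  | The Dispossessed     | 27307
3  | The Silmarillion     | 23198
4  | The Lathe of Heaven  | 44790
6  | The Silmarillion     | 18318
7  | The Lathe of Heaven  | 29195
8  | A Wizard of Earthsea | 13138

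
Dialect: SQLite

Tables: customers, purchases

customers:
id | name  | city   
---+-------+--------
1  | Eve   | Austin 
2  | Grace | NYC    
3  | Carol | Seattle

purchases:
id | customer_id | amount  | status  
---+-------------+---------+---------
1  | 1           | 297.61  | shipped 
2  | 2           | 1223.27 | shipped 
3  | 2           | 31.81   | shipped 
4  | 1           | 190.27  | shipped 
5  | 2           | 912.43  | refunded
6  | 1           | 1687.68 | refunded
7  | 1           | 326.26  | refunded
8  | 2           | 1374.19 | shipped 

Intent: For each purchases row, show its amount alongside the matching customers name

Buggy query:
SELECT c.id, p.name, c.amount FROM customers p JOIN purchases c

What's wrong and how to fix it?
Bug: JOIN with no ON clause produces a cartesian product; every purchases row pairs with every customers row

Fix: Add ON c.customer_id = p.id to the JOIN

Corrected query:
SELECT c.id, p.name, c.amount FROM customers p JOIN purchases c ON c.customer_id = p.id

Result:
id | name  | amount 
---+-------+--------
1  | Eve   | 297.61 
2  | Grace | 1223.27
3  | Grace | 31.81  
4  | Eve   | 190.27 
5  | Grace | 912.43 
6  | Eve   | 1687.68
7  | Eve   | 326.26 
8  | Grace | 1374.19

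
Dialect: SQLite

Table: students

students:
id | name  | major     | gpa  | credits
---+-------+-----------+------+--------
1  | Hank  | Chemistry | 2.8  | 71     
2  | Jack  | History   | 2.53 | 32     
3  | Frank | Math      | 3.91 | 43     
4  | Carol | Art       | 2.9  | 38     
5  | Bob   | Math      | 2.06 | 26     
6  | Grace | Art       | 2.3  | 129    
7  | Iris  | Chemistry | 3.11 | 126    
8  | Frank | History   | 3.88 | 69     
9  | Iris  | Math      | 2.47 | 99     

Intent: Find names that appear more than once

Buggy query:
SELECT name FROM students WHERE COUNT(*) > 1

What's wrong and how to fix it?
Bug: COUNT(*) is an aggregate and cannot be used in WHERE

Fix: Group first, then use HAVING for the count condition

Corrected query:
SELECT name FROM students GROUP BY name HAVING COUNT(*) > 1

Result:
name 
-----
Frank
Iris 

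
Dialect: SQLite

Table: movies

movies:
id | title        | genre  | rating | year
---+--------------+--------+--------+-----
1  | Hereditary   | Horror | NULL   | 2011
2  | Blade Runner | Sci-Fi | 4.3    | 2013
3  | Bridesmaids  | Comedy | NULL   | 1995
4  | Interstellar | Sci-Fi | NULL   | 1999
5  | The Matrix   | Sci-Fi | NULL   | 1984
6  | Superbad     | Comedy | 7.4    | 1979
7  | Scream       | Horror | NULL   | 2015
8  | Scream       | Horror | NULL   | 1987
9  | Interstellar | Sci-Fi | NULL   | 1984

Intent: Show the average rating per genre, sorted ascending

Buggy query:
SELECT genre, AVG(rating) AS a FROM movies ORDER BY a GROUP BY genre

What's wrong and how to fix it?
Bug: ORDER BY appears before GROUP BY; SQL clause order requires GROUP BY first

Fix: Move ORDER BY to the end, after GROUP BY

Corrected query:
SELECT genre, AVG(rating) AS a FROM movies GROUP BY genre ORDER BY a

Result:
genre  | a   
-------+-----
Horror | NULL
Sci-Fi | 4.3 
Comedy | 7.4 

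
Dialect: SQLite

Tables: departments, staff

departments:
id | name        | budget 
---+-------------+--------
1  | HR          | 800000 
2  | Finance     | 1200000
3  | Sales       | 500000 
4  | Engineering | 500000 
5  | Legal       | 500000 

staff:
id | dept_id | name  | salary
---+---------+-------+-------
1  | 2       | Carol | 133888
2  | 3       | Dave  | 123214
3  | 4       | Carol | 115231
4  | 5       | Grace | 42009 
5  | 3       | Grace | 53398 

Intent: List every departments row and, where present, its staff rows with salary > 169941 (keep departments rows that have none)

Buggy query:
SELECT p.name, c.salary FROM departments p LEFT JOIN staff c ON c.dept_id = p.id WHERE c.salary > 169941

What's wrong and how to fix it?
Bug: Filtering c.salary in WHERE discards the NULL rows produced by LEFT JOIN, turning it into an inner join

Fix: Put 'c.salary > 169941' in the JOIN's ON clause instead of WHERE

Corrected query:
SELECT p.name, c.salary FROM departments p LEFT JOIN staff c ON c.dept_id = p.id AND c.salary > 169941

Result:
name        | salary
------------+-------
HR          | NULL  
Finance     | NULL  
Sales       | NULL  
Engineering | NULL  
Legal       | NULL  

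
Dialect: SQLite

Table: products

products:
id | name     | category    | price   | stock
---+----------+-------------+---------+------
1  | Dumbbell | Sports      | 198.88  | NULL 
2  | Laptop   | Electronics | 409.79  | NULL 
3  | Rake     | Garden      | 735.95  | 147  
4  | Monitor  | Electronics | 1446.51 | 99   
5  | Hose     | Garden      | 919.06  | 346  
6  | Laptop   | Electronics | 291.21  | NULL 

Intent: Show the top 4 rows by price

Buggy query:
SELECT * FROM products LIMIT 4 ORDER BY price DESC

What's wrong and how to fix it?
Bug: ORDER BY cannot follow LIMIT; LIMIT is the final clause

Fix: Sort with ORDER BY, then apply LIMIT

Corrected query:
SELECT * FROM products ORDER BY price DESC LIMIT 4

Result:
id | name    | category    | price   | stock
---+---------+-------------+---------+------
4  | Monitor | Electronics | 1446.51 | 99   
5  | Hose    | Garden      | 919.06  | 346  
3  | Rake    | Garden      | 735.95  | 147  
2  | Laptop  | Electronics | 409.79  | NULL 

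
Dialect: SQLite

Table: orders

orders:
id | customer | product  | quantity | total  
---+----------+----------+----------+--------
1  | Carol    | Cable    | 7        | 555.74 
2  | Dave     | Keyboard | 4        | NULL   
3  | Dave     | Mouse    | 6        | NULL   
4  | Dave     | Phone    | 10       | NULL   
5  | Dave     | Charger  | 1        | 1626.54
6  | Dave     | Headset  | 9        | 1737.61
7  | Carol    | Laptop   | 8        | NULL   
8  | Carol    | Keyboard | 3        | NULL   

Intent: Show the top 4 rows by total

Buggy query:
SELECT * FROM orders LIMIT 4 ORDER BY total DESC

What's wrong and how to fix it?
Bug: LIMIT must come after ORDER BY

Fix: Sort with ORDER BY, then apply LIMIT

Corrected query:
SELECT * FROM orders ORDER BY total DESC LIMIT 4

Result:
id | customer | product  | quantity | total  
---+----------+----------+----------+--------
6  | Dave     | Headset  | 9        | 1737.61
5  | Dave     | Charger  | 1        | 1626.54
1  | Carol    | Cable    | 7        | 555.74 
2  | Dave     | Keyboard | 4        | NULL   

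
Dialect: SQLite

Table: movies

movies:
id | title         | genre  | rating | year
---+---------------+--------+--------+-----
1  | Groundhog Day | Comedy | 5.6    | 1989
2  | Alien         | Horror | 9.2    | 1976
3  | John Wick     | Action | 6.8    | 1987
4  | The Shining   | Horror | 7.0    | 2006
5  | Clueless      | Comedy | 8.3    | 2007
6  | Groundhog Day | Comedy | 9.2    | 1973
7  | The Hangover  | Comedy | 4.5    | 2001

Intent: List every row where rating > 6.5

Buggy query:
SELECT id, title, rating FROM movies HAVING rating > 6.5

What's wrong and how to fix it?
Bug: HAVING filters the output of aggregation, but this query has no GROUP BY and no aggregate functions, so SQLite rejects it (HAVING clause on a non-aggregate query); the condition here is per row

Fix: Use WHERE for row-level filtering

Corrected query:
SELECT id, title, rating FROM movies WHERE rating > 6.5

Result:
id | title         | rating
---+---------------+-------
2  | Alien         | 9.2   
3  | John Wick     | 6.8   
4  | The Shining   | 7     
5  | Clueless      | 8.3   
6  | Groundhog Day | 9.2   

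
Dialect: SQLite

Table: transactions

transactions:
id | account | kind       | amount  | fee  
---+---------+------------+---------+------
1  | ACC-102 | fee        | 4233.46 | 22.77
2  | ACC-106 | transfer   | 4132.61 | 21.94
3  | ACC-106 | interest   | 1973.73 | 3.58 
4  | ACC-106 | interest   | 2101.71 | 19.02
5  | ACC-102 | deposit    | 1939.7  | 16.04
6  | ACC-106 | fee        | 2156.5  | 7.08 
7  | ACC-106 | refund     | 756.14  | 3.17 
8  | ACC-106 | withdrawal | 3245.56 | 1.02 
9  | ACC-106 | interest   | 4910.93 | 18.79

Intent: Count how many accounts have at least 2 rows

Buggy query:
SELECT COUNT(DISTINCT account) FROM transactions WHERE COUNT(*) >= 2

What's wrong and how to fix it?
Bug: COUNT(*) cannot appear in WHERE; the per-group count doesn't exist yet

Fix: Group first with HAVING COUNT(*) >= 2, then COUNT the resulting groups

Corrected query:
SELECT COUNT(*) FROM (SELECT account FROM transactions GROUP BY account HAVING COUNT(*) >= 2)

Result:
COUNT(*)
--------
2       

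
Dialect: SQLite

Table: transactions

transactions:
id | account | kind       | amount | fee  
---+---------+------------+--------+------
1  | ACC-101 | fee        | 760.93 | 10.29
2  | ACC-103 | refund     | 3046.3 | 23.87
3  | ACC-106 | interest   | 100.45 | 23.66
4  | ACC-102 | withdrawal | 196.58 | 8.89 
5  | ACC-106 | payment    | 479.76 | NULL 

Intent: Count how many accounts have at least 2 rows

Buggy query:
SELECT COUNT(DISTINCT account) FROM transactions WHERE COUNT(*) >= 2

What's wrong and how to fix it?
Bug: COUNT(*) cannot appear in WHERE; the per-group count doesn't exist yet

Fix: Use a subquery that GROUPs and filters with HAVING, then count its rows

Corrected query:
SELECT COUNT(*) FROM (SELECT account FROM transactions GROUP BY account HAVING COUNT(*) >= 2)

Result:
COUNT(*)
--------
1       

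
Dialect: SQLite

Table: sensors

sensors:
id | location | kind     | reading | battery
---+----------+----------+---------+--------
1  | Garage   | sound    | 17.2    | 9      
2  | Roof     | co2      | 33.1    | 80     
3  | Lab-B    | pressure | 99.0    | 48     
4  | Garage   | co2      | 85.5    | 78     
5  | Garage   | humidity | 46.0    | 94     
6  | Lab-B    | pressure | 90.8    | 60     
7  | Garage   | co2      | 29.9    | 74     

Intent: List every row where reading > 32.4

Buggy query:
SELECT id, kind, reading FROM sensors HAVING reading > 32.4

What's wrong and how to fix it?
Bug: HAVING filters the output of aggregation, but this query has no GROUP BY and no aggregate functions, so SQLite rejects it (HAVING clause on a non-aggregate query); the condition here is per row

Fix: Replace HAVING with WHERE since the condition applies to individual rows

Corrected query:
SELECT id, kind, reading FROM sensors WHERE reading > 32.4

Result:
id | kind     | reading
---+----------+--------
2  | co2      | 33.1   
3  | pressure | 99     
4  | co2      | 85.5   
5  | humidity | 46     
6  | pressure | 90.8   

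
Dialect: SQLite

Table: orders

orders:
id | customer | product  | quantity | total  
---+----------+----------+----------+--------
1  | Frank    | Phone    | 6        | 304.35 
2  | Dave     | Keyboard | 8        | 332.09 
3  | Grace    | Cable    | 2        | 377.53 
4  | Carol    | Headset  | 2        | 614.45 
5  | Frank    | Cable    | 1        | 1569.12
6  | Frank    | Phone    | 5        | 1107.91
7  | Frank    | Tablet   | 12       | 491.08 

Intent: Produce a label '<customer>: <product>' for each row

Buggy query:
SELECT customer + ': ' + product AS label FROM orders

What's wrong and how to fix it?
Bug: SQLite uses || for string concatenation; + coerces text to numbers (yielding 0)

Fix: Use the || operator for string concatenation

Corrected query:
SELECT customer || ': ' || product AS label FROM orders

Result:
label         
--------------
Frank: Phone  
Dave: Keyboard
Grace: Cable  
Carol: Headset
Frank: Cable  
Frank: Phone  
Frank: Tablet 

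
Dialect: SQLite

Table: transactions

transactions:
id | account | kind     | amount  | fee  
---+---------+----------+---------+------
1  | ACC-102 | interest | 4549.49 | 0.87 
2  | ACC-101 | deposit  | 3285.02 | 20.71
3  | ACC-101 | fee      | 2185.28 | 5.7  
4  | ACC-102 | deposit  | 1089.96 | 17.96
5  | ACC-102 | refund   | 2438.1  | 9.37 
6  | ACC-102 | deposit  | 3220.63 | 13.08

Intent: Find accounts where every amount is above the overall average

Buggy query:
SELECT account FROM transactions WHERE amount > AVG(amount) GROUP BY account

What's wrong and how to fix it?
Bug: AVG() is an aggregate; it can't sit directly in WHERE

Fix: Compute the overall average in a scalar subquery and compare each group's MIN against it in HAVING

Corrected query:
SELECT account FROM transactions GROUP BY account HAVING MIN(amount) > (SELECT AVG(amount) FROM transactions)

Result:
(no rows)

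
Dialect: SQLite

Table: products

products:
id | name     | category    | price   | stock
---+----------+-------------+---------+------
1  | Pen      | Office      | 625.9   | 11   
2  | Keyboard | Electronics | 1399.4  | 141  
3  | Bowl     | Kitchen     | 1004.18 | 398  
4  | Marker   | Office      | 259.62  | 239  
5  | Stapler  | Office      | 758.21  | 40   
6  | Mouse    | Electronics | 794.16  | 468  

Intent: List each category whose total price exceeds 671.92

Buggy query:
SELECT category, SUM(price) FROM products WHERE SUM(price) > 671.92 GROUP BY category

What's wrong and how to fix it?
Bug: SUM(price) is an aggregate, but WHERE filters rows before aggregation

Fix: Move the aggregate condition to a HAVING clause

Corrected query:
SELECT category, SUM(price) FROM products GROUP BY category HAVING SUM(price) > 671.92

Result:
category    | SUM(price)
------------+-----------
Electronics | 2193.56   
Kitchen     | 1004.18   
Office      | 1643.73   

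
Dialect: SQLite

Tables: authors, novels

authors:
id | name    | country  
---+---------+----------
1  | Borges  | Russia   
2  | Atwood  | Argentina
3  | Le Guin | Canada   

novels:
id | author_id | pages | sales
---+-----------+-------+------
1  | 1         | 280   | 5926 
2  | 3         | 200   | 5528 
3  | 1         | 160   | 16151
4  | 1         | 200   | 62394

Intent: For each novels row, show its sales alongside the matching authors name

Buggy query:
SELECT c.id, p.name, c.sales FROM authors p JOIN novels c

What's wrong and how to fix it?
Bug: JOIN with no ON clause produces a cartesian product; every novels row pairs with every authors row

Fix: Specify the join condition linking the foreign key to the parent id

Corrected query:
SELECT c.id, p.name, c.sales FROM authors p JOIN novels c ON c.author_id = p.id

Result:
id | name    | sales
---+---------+------
1  | Borges  | 5926 
2  | Le Guin | 5528 
3  | Borges  | 16151
4  | Borges  | 62394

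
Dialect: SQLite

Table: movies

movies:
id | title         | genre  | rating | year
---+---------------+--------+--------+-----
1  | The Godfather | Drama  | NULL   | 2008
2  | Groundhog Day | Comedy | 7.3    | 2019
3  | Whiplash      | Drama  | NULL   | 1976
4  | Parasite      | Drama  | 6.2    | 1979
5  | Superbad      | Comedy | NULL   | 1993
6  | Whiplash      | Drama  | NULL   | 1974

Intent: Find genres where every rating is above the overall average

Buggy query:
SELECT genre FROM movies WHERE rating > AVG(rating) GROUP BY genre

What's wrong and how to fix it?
Bug: AVG() is an aggregate; it can't sit directly in WHERE

Fix: Use a subquery for AVG and a HAVING MIN(...) filter so the condition holds for every row in the group

Corrected query:
SELECT genre FROM movies GROUP BY genre HAVING MIN(rating) > (SELECT AVG(rating) FROM movies)

Result:
genre 
------
Comedy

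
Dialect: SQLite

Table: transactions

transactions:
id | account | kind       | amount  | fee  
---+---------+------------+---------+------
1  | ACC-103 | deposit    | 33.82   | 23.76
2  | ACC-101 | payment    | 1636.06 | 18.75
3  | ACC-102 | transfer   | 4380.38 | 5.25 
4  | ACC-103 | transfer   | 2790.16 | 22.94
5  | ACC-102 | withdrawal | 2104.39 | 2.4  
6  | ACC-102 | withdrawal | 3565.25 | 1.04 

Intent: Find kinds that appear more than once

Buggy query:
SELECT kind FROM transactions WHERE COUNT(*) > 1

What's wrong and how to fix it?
Bug: WHERE can't reference COUNT(*); aggregates are computed after WHERE

Fix: Group first, then use HAVING for the count condition

Corrected query:
SELECT kind FROM transactions GROUP BY kind HAVING COUNT(*) > 1

Result:
kind      
----------
transfer  
withdrawal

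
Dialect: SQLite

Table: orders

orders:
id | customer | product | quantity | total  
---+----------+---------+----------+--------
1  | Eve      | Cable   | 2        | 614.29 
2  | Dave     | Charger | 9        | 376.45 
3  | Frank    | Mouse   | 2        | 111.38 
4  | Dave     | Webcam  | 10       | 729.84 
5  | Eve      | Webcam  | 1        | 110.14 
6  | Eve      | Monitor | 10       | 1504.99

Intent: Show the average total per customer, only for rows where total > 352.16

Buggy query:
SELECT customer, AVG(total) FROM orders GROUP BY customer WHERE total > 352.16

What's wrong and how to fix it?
Bug: WHERE cannot follow GROUP BY

Fix: Move the WHERE clause before GROUP BY

Corrected query:
SELECT customer, AVG(total) FROM orders WHERE total > 352.16 GROUP BY customer

Result:
customer | AVG(total)
---------+-----------
Dave     | 553.145   
Eve      | 1059.64   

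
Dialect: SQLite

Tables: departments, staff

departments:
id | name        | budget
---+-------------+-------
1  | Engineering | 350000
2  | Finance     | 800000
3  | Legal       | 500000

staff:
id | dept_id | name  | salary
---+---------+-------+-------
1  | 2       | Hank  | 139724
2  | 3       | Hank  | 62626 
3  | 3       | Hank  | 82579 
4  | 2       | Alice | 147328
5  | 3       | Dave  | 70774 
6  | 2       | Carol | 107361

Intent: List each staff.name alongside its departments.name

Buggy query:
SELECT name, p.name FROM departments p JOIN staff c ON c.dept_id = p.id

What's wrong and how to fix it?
Bug: Both tables have a 'name' column; the unqualified reference is ambiguous

Fix: Prefix ambiguous columns with the table alias

Corrected query:
SELECT c.name, p.name FROM departments p JOIN staff c ON c.dept_id = p.id

Result:
name  | name   
------+--------
Hank  | Finance
Hank  | Legal  
Hank  | Legal  
Alice | Finance
Dave  | Legal  
Carol | Finance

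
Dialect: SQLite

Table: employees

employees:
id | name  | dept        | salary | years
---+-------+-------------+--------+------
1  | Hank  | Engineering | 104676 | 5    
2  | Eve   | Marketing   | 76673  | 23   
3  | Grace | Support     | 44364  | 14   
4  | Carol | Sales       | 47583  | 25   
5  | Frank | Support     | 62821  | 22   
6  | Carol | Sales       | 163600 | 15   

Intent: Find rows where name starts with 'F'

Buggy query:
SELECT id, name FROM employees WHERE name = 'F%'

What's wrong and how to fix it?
Bug: Wildcards only work with LIKE; '=' treats '%' as a literal character

Fix: Use LIKE for wildcard pattern matching

Corrected query:
SELECT id, name FROM employees WHERE name LIKE 'F%'

Result:
id | name 
---+------
5  | Frank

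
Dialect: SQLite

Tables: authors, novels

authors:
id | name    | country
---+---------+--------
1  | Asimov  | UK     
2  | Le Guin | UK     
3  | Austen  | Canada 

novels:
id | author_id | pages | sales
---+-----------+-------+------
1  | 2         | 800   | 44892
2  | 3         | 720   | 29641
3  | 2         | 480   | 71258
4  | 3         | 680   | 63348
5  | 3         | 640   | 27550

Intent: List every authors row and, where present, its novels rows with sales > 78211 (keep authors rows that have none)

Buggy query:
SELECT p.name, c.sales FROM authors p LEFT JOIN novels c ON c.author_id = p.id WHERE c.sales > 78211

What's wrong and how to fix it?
Bug: A WHERE condition on the right-hand table after LEFT JOIN drops unmatched parents

Fix: Move the right-table condition into the ON clause so unmatched parents are kept

Corrected query:
SELECT p.name, c.sales FROM authors p LEFT JOIN novels c ON c.author_id = p.id AND c.sales > 78211

Result:
name    | sales
--------+------
Asimov  | NULL 
Le Guin | NULL 
Austen  | NULL 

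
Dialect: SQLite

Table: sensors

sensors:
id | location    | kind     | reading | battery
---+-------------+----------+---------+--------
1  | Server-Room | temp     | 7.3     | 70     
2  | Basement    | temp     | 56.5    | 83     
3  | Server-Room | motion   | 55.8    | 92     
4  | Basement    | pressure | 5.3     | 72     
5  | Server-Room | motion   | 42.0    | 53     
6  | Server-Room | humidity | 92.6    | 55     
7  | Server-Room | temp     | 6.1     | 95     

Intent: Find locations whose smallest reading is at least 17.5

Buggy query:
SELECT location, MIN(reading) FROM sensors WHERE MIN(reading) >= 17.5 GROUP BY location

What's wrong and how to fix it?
Bug: MIN() in WHERE is a misuse of aggregate

Fix: Use HAVING for the per-group MIN condition

Corrected query:
SELECT location, MIN(reading) FROM sensors GROUP BY location HAVING MIN(reading) >= 17.5

Result:
(no rows)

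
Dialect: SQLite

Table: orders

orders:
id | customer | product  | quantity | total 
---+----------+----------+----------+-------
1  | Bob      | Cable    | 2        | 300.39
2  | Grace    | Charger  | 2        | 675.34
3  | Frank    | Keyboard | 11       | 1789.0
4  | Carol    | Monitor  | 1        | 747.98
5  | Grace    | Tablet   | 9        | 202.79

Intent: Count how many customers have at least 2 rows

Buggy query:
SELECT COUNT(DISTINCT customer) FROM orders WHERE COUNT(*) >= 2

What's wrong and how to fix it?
Bug: WHERE filters individual rows, not groups, so a group-level COUNT is invalid there

Fix: Use a subquery that GROUPs and filters with HAVING, then count its rows

Corrected query:
SELECT COUNT(*) FROM (SELECT customer FROM orders GROUP BY customer HAVING COUNT(*) >= 2)

Result:
COUNT(*)
--------
1       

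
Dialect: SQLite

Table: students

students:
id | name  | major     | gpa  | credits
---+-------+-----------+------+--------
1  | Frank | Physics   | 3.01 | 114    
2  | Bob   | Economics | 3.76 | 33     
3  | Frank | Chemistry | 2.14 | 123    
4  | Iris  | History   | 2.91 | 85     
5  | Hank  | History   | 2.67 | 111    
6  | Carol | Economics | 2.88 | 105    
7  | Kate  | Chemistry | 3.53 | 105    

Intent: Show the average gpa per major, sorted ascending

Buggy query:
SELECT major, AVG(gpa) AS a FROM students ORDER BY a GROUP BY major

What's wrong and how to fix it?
Bug: ORDER BY appears before GROUP BY; SQL clause order requires GROUP BY first

Fix: Move ORDER BY to the end, after GROUP BY

Corrected query:
SELECT major, AVG(gpa) AS a FROM students GROUP BY major ORDER BY a

Result:
major     | a    
----------+------
History   | 2.79 
Chemistry | 2.835
Physics   | 3.01 
Economics | 3.32 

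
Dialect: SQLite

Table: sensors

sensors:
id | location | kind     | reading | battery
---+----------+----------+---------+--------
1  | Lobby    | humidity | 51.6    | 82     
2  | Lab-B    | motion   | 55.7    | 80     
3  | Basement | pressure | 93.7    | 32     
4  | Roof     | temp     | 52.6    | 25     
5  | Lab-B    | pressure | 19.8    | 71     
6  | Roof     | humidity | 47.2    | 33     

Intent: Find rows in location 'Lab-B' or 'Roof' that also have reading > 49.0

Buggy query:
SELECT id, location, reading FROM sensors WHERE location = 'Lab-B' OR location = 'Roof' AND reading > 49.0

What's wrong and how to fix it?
Bug: AND binds tighter than OR, so this parses as location = 'Lab-B' OR (location = 'Roof' AND reading > 49.0)

Fix: Group the OR with parentheses (or use IN), then AND the threshold

Corrected query:
SELECT id, location, reading FROM sensors WHERE (location = 'Lab-B' OR location = 'Roof') AND reading > 49.0

Result:
id | location | reading
---+----------+--------
2  | Lab-B    | 55.7   
4  | Roof     | 52.6   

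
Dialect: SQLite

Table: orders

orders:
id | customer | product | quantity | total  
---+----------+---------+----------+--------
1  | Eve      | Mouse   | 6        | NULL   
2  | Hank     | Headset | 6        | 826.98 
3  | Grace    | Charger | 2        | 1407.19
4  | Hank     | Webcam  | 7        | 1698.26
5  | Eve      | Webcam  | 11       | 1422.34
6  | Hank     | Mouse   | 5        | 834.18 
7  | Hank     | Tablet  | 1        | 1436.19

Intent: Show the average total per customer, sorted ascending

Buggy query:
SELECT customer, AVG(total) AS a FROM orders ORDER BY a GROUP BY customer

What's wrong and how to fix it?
Bug: ORDER BY appears before GROUP BY; SQL clause order requires GROUP BY first

Fix: Move ORDER BY to the end, after GROUP BY

Corrected query:
SELECT customer, AVG(total) AS a FROM orders GROUP BY customer ORDER BY a

Result:
customer | a        
---------+----------
Hank     | 1198.9025
Grace    | 1407.19  
Eve      | 1422.34  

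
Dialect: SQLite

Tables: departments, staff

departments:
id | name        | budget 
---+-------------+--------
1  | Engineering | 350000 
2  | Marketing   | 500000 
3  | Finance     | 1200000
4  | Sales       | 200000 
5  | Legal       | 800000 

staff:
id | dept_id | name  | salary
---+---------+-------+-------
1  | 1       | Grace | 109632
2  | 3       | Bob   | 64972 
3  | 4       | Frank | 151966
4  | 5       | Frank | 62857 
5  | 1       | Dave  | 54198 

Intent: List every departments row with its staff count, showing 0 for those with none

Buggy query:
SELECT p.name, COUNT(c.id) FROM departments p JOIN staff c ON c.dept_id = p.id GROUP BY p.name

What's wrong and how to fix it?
Bug: An inner join excludes parents with zero children

Fix: Use LEFT JOIN so parents without children still appear (COUNT(c.id) gives 0)

Corrected query:
SELECT p.name, COUNT(c.id) FROM departments p LEFT JOIN staff c ON c.dept_id = p.id GROUP BY p.name

Result:
name        | COUNT(c.id)
------------+------------
Engineering | 2          
Finance     | 1          
Legal       | 1          
Marketing   | 0          
Sales       | 1          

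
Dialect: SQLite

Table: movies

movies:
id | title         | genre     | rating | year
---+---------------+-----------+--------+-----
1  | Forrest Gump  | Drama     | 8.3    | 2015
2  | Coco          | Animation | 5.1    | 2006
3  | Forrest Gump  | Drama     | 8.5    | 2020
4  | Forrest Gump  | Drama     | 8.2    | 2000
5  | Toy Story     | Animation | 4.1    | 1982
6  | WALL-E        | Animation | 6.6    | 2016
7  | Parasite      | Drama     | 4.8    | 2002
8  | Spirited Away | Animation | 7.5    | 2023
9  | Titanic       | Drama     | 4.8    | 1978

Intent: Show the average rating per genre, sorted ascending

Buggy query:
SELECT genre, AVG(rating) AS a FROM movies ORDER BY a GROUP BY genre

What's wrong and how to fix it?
Bug: GROUP BY must precede ORDER BY

Fix: Reorder: SELECT … FROM … GROUP BY … ORDER BY …

Corrected query:
SELECT genre, AVG(rating) AS a FROM movies GROUP BY genre ORDER BY a

Result:
genre     | a    
----------+------
Animation | 5.825
Drama     | 6.92 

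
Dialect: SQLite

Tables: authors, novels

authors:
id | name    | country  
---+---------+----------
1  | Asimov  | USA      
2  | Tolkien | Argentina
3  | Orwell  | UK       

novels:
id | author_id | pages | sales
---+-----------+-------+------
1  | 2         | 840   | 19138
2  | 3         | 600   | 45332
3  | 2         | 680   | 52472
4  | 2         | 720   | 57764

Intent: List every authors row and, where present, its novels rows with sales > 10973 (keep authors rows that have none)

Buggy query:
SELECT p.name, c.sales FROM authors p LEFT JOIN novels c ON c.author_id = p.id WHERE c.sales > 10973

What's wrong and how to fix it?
Bug: A WHERE condition on the right-hand table after LEFT JOIN drops unmatched parents

Fix: Move the right-table condition into the ON clause so unmatched parents are kept

Corrected query:
SELECT p.name, c.sales FROM authors p LEFT JOIN novels c ON c.author_id = p.id AND c.sales > 10973

Result:
name    | sales
--------+------
Asimov  | NULL 
Tolkien | 19138
Tolkien | 52472
Tolkien | 57764
Orwell  | 45332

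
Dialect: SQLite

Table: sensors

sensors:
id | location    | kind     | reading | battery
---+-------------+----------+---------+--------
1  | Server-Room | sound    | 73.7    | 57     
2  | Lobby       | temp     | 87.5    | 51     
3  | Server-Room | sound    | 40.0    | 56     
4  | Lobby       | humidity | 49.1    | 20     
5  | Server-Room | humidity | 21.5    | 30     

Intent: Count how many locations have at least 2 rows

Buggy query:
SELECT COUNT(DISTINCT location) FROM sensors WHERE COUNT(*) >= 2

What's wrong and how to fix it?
Bug: COUNT(*) cannot appear in WHERE; the per-group count doesn't exist yet

Fix: Use a subquery that GROUPs and filters with HAVING, then count its rows

Corrected query:
SELECT COUNT(*) FROM (SELECT location FROM sensors GROUP BY location HAVING COUNT(*) >= 2)

Result:
COUNT(*)
--------
2       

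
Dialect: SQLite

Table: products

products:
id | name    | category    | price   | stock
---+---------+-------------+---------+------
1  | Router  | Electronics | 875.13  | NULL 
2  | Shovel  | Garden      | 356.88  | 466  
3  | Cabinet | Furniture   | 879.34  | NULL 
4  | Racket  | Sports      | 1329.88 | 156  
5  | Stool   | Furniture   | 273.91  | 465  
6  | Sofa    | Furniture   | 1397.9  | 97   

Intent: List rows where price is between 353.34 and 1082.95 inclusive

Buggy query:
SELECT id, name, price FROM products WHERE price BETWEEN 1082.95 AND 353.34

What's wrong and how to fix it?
Bug: The bounds are reversed; BETWEEN a AND b requires a <= b to match anything

Fix: Write BETWEEN 353.34 AND 1082.95

Corrected query:
SELECT id, name, price FROM products WHERE price BETWEEN 353.34 AND 1082.95

Result:
id | name    | price 
---+---------+-------
1  | Router  | 875.13
2  | Shovel  | 356.88
3  | Cabinet | 879.34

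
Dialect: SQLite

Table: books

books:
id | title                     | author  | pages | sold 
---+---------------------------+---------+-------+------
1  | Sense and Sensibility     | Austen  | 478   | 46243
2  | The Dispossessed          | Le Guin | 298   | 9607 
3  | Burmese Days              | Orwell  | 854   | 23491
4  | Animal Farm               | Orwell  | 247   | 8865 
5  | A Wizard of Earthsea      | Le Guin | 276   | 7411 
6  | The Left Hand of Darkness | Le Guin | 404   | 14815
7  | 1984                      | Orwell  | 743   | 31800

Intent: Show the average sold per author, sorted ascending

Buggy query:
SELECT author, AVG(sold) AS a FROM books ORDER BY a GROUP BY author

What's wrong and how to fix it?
Bug: GROUP BY must precede ORDER BY

Fix: Move ORDER BY to the end, after GROUP BY

Corrected query:
SELECT author, AVG(sold) AS a FROM books GROUP BY author ORDER BY a

Result:
author  | a           
--------+-------------
Le Guin | 10611       
Orwell  | 21385.333333
Austen  | 46243       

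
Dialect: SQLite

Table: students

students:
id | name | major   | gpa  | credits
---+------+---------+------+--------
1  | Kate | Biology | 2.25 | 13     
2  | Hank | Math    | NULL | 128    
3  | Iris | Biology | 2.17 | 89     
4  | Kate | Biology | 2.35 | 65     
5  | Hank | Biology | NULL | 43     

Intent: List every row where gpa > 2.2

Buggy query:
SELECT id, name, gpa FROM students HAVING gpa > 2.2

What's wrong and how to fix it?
Bug: This is a non-aggregate query (no GROUP BY, no aggregates), so in SQLite the HAVING clause is invalid here; a row-level condition belongs in WHERE

Fix: Use WHERE for row-level filtering

Corrected query:
SELECT id, name, gpa FROM students WHERE gpa > 2.2

Result:
id | name | gpa 
---+------+-----
1  | Kate | 2.25
4  | Kate | 2.35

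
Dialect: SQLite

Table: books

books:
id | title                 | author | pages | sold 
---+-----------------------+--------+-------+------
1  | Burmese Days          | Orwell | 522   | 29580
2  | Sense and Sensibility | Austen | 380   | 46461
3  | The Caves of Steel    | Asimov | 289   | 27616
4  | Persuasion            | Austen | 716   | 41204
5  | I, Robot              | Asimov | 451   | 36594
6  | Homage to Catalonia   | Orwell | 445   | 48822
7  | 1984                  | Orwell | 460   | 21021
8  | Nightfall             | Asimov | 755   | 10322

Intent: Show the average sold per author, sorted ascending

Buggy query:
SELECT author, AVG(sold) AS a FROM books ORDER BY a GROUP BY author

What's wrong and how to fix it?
Bug: ORDER BY appears before GROUP BY; SQL clause order requires GROUP BY first

Fix: Move ORDER BY to the end, after GROUP BY

Corrected query:
SELECT author, AVG(sold) AS a FROM books GROUP BY author ORDER BY a

Result:
author | a      
-------+--------
Asimov | 24844  
Orwell | 33141  
Austen | 43832.5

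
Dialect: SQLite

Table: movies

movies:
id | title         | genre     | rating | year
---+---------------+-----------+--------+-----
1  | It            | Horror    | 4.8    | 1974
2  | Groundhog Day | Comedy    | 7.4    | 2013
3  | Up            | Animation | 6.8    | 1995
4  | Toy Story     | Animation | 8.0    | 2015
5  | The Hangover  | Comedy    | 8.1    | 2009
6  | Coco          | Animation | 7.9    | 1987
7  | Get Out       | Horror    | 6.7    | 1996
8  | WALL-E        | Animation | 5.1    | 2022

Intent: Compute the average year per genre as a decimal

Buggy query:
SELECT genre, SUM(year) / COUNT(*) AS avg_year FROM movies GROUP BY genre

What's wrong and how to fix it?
Bug: Both operands are integers, so '/' performs integer division and truncates

Fix: Cast one side to REAL so the division keeps the fractional part

Corrected query:
SELECT genre, SUM(year) * 1.0 / COUNT(*) AS avg_year FROM movies GROUP BY genre

Result:
genre     | avg_year
----------+---------
Animation | 2004.75 
Comedy    | 2011    
Horror    | 1985    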